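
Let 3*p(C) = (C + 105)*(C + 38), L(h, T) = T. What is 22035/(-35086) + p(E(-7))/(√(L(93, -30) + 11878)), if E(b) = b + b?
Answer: -22035/35086 + 182*√2962/1481 ≈ 6.0602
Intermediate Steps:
E(b) = 2*b
p(C) = (38 + C)*(105 + C)/3 (p(C) = ((C + 105)*(C + 38))/3 = ((105 + C)*(38 + C))/3 = ((38 + C)*(105 + C))/3 = (38 + C)*(105 + C)/3)
22035/(-35086) + p(E(-7))/(√(L(93, -30) + 11878)) = 22035/(-35086) + (1330 + (2*(-7))²/3 + 143*(2*(-7))/3)/(√(-30 + 11878)) = 22035*(-1/35086) + (1330 + (⅓)*(-14)² + (143/3)*(-14))/(√11848) = -22035/35086 + (1330 + (⅓)*196 - 2002/3)/((2*√2962)) = -22035/35086 + (1330 + 196/3 - 2002/3)*(√2962/5924) = -22035/35086 + 728*(√2962/5924) = -22035/35086 + 182*√2962/1481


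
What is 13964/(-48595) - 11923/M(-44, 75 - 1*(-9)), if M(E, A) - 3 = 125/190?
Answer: -22019072026/6754705 ≈ -3259.8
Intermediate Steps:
M(E, A) = 139/38 (M(E, A) = 3 + 125/190 = 3 + 125*(1/190) = 3 + 25/38 = 139/38)
13964/(-48595) - 11923/M(-44, 75 - 1*(-9)) = 13964/(-48595) - 11923/139/38 = 13964*(-1/48595) - 11923*38/139 = -13964/48595 - 453074/139 = -22019072026/6754705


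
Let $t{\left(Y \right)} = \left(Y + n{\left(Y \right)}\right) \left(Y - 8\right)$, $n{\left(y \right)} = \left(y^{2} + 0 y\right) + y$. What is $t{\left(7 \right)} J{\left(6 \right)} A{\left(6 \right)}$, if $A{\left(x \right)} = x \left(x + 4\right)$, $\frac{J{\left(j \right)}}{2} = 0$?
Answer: $0$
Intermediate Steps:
$J{\left(j \right)} = 0$ ($J{\left(j \right)} = 2 \cdot 0 = 0$)
$A{\left(x \right)} = x \left(4 + x\right)$
$n{\left(y \right)} = y + y^{2}$ ($n{\left(y \right)} = \left(y^{2} + 0\right) + y = y^{2} + y = y + y^{2}$)
$t{\left(Y \right)} = \left(-8 + Y\right) \left(Y + Y \left(1 + Y\right)\right)$ ($t{\left(Y \right)} = \left(Y + Y \left(1 + Y\right)\right) \left(Y - 8\right) = \left(Y + Y \left(1 + Y\right)\right) \left(-8 + Y\right) = \left(-8 + Y\right) \left(Y + Y \left(1 + Y\right)\right)$)
$t{\left(7 \right)} J{\left(6 \right)} A{\left(6 \right)} = 7 \left(-16 + 7^{2} - 42\right) 0 \cdot 6 \left(4 + 6\right) = 7 \left(-16 + 49 - 42\right) 0 \cdot 6 \cdot 10 = 7 \left(-9\right) 0 \cdot 60 = \left(-63\right) 0 \cdot 60 = 0 \cdot 60 = 0$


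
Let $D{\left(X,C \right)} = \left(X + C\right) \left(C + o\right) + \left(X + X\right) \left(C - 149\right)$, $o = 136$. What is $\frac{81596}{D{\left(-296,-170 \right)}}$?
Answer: $\frac{20399}{51173} \approx 0.39863$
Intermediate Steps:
$D{\left(X,C \right)} = \left(136 + C\right) \left(C + X\right) + 2 X \left(-149 + C\right)$ ($D{\left(X,C \right)} = \left(X + C\right) \left(C + 136\right) + \left(X + X\right) \left(C - 149\right) = \left(C + X\right) \left(136 + C\right) + 2 X \left(-149 + C\right) = \left(136 + C\right) \left(C + X\right) + 2 X \left(-149 + C\right)$)
$\frac{81596}{D{\left(-296,-170 \right)}} = \frac{81596}{\left(-170\right)^{2} - -47952 + 136 \left(-170\right) + 3 \left(-170\right) \left(-296\right)} = \frac{81596}{28900 + 47952 - 23120 + 150960} = \frac{81596}{204692} = 81596 \cdot \frac{1}{204692} = \frac{20399}{51173}$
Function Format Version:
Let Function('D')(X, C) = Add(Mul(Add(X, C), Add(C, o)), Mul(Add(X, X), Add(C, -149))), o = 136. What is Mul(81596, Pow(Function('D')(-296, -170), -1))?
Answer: Rational(20399, 51173) ≈ 0.39863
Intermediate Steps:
Function('D')(X, C) = Add(Mul(Add(136, C), Add(C, X)), Mul(2, X, Add(-149, C))) (Function('D')(X, C) = Add(Mul(Add(X, C), Add(C, 136)), Mul(Add(X, X), Add(C, -149))) = Add(Mul(Add(C, X), Add(136, C)), Mul(Mul(2, X), Add(-149, C))) = Add(Mul(Add(136, C), Add(C, X)), Mul(2, X, Add(-149, C))))
Mul(81596, Pow(Function('D')(-296, -170), -1)) = Mul(81596, Pow(Add(Pow(-170, 2), Mul(-162, -296), Mul(136, -170), Mul(3, -170, -296)), -1)) = Mul(81596, Pow(Add(28900, 47952, -23120, 150960), -1)) = Mul(81596, Pow(204692, -1)) = Mul(81596, Rational(1, 204692)) = Rational(20399, 51173)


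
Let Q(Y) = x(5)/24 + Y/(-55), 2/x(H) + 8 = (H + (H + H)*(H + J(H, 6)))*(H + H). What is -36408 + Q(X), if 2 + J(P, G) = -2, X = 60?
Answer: -682451989/18744 ≈ -36409.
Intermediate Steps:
J(P, G) = -4 (J(P, G) = -2 - 2 = -4)
x(H) = 2/(-8 + 2*H*(H + 2*H*(-4 + H))) (x(H) = 2/(-8 + (H + (H + H)*(H - 4))*(H + H)) = 2/(-8 + (H + (2*H)*(-4 + H))*(2*H)) = 2/(-8 + (H + 2*H*(-4 + H))*(2*H)) = 2/(-8 + 2*H*(H + 2*H*(-4 + H))))
Q(Y) = 1/1704 - Y/55 (Q(Y) = 1/(-4 - 7*5² + 2*5³*24) + Y/(-55) = (1/24)/(-4 - 7*25 + 2*125) + Y*(-1/55) = (1/24)/(-4 - 175 + 250) - Y/55 = (1/24)/71 - Y/55 = (1/71)*(1/24) - Y/55 = 1/1704 - Y/55)
-36408 + Q(X) = -36408 + (1/1704 - 1/55*60) = -36408 + (1/1704 - 12/11) = -36408 - 20437/18744 = -682451989/18744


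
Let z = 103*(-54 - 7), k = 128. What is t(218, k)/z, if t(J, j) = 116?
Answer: -116/6283 ≈ -0.018463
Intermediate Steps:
z = -6283 (z = 103*(-61) = -6283)
t(218, k)/z = 116/(-6283) = 116*(-1/6283) = -116/6283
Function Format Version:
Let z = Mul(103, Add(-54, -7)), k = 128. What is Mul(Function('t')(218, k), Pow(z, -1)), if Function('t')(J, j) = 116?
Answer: Rational(-116, 6283) ≈ -0.018463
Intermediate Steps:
z = -6283 (z = Mul(103, -61) = -6283)
Mul(Function('t')(218, k), Pow(z, -1)) = Mul(116, Pow(-6283, -1)) = Mul(116, Rational(-1, 6283)) = Rational(-116, 6283)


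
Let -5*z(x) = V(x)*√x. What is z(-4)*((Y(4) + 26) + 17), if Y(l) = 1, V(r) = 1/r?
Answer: 22*I/5 ≈ 4.4*I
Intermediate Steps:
V(r) = 1/r
z(x) = -1/(5*√x) (z(x) = -√x/(5*x) = -1/(5*√x))
z(-4)*((Y(4) + 26) + 17) = (-(-1)*I/10)*((1 + 26) + 17) = (-(-1)*I/10)*(27 + 17) = (I/10)*44 = 22*I/5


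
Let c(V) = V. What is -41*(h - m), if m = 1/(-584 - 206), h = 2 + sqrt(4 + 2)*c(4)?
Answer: -64821/790 - 164*sqrt(6) ≈ -483.77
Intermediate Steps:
h = 2 + 4*sqrt(6) (h = 2 + sqrt(4 + 2)*4 = 2 + sqrt(6)*4 = 2 + 4*sqrt(6) ≈ 11.798)
m = -1/790 (m = 1/(-790) = -1/790 ≈ -0.0012658)
-41*(h - m) = -41*((2 + 4*sqrt(6)) - 1*(-1/790)) = -41*((2 + 4*sqrt(6)) + 1/790) = -41*(1581/790 + 4*sqrt(6)) = -64821/790 - 164*sqrt(6)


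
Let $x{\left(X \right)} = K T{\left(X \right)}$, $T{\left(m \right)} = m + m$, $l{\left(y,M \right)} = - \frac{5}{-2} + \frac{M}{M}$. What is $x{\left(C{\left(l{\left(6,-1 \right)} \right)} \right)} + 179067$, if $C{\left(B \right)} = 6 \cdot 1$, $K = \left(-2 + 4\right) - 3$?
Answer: $179055$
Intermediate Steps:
$K = -1$ ($K = 2 - 3 = -1$)
$l{\left(y,M \right)} = \frac{7}{2}$ ($l{\left(y,M \right)} = \left(-5\right) \left(- \frac{1}{2}\right) + 1 = \frac{5}{2} + 1 = \frac{7}{2}$)
$T{\left(m \right)} = 2 m$
$C{\left(B \right)} = 6$
$x{\left(X \right)} = - 2 X$
$x{\left(C{\left(l{\left(6,-1 \right)} \right)} \right)} + 179067 = \left(-2\right) 6 + 179067 = -12 + 179067 = 179055$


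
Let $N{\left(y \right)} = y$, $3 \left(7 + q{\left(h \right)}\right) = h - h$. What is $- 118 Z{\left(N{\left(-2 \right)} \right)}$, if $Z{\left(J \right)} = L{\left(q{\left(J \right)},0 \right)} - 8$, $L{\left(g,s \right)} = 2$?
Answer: $708$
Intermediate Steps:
$q{\left(h \right)} = -7$ ($q{\left(h \right)} = -7 + \frac{h - h}{3} = -7 + \frac{1}{3} \cdot 0 = -7 + 0 = -7$)
$Z{\left(J \right)} = -6$ ($Z{\left(J \right)} = 2 - 8 = -6$)
$- 118 Z{\left(N{\left(-2 \right)} \right)} = \left(-118\right) \left(-6\right) = 708$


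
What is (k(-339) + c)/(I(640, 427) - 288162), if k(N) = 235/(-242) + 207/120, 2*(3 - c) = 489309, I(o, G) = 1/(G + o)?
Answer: 114858632267/135286295320 ≈ 0.84900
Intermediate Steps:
c = -489303/2 (c = 3 - 1/2*489309 = 3 - 489309/2 = -489303/2 ≈ -2.4465e+5)
k(N) = 3649/4840 (k(N) = 235*(-1/242) + 207*(1/120) = -235/242 + 69/40 = 3649/4840)
(k(-339) + c)/(I(640, 427) - 288162) = (3649/4840 - 489303/2)/(1/(427 + 640) - 288162) = -1184109611/(4840*(1/1067 - 288162)) = -1184109611/(4840*(-307468853/1067)) = -1184109611/4840*(-1067/307468853) = 114858632267/135286295320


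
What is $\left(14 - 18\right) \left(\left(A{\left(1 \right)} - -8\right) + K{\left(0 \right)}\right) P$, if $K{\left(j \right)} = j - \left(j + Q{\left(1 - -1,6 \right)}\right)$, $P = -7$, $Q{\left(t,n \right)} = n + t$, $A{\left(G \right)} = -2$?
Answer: $-56$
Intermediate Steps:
$K{\left(j \right)} = -8$ ($K{\left(j \right)} = j - \left(j + \left(6 + \left(1 - -1\right)\right)\right) = j - \left(j + \left(6 + \left(1 + 1\right)\right)\right) = j - \left(j + \left(6 + 2\right)\right) = j - \left(j + 8\right) = j - \left(8 + j\right) = -8$)
$\left(14 - 18\right) \left(\left(A{\left(1 \right)} - -8\right) + K{\left(0 \right)}\right) P = \left(14 - 18\right) \left(\left(-2 - -8\right) - 8\right) \left(-7\right) = - 4 \left(\left(-2 + 8\right) - 8\right) \left(-7\right) = - 4 \left(6 - 8\right) \left(-7\right) = \left(-4\right) \left(-2\right) \left(-7\right) = 8 \left(-7\right) = -56$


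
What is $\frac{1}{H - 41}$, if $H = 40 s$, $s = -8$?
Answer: $- \frac{1}{361} \approx -0.0027701$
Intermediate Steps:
$H = -320$ ($H = 40 \left(-8\right) = -320$)
$\frac{1}{H - 41} = \frac{1}{-320 - 41} = \frac{1}{-361} = - \frac{1}{361}$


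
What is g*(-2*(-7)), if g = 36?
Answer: 504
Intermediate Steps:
g*(-2*(-7)) = 36*(-2*(-7)) = 36*14 = 504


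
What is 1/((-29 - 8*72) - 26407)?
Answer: -1/27012 ≈ -3.7021e-5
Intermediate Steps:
1/((-29 - 8*72) - 26407) = 1/((-29 - 576) - 26407) = 1/(-605 - 26407) = 1/(-27012) = -1/27012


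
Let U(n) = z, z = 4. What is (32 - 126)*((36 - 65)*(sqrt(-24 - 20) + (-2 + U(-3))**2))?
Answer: 10904 + 5452*I*sqrt(11) ≈ 10904.0 + 18082.0*I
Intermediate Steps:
U(n) = 4
(32 - 126)*((36 - 65)*(sqrt(-24 - 20) + (-2 + U(-3))**2)) = (32 - 126)*((36 - 65)*(sqrt(-24 - 20) + (-2 + 4)**2)) = -(-2726)*(sqrt(-44) + 2**2) = -(-2726)*(2*I*sqrt(11) + 4) = -(-2726)*(4 + 2*I*sqrt(11)) = -94*(-116 - 58*I*sqrt(11)) = 10904 + 5452*I*sqrt(11)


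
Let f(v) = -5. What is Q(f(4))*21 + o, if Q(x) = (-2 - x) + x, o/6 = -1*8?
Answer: -90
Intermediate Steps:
o = -48 (o = 6*(-1*8) = 6*(-8) = -48)
Q(x) = -2
Q(f(4))*21 + o = -2*21 - 48 = -42 - 48 = -90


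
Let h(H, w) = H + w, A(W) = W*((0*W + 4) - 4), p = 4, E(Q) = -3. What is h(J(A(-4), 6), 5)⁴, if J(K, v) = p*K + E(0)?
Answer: 16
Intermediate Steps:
A(W) = 0 (A(W) = W*((0 + 4) - 4) = W*(4 - 4) = W*0 = 0)
J(K, v) = -3 + 4*K (J(K, v) = 4*K - 3 = -3 + 4*K)
h(J(A(-4), 6), 5)⁴ = ((-3 + 4*0) + 5)⁴ = ((-3 + 0) + 5)⁴ = (-3 + 5)⁴ = 2⁴ = 16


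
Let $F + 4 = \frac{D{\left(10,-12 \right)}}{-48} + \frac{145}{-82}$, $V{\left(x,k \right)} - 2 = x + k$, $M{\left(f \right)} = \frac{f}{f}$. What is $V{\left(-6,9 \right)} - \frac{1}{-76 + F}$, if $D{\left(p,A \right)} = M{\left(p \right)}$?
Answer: $\frac{806773}{160961} \approx 5.0122$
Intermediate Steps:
$M{\left(f \right)} = 1$
$D{\left(p,A \right)} = 1$
$V{\left(x,k \right)} = 2 + k + x$ ($V{\left(x,k \right)} = 2 + \left(x + k\right) = 2 + \left(k + x\right) = 2 + k + x$)
$F = - \frac{11393}{1968}$ ($F = -4 + \left(1 \frac{1}{-48} + \frac{145}{-82}\right) = -4 + \left(1 \left(- \frac{1}{48}\right) + 145 \left(- \frac{1}{82}\right)\right) = -4 - \frac{3521}{1968} = - \frac{11393}{1968} \approx -5.7891$)
$V{\left(-6,9 \right)} - \frac{1}{-76 + F} = \left(2 + 9 - 6\right) - \frac{1}{-76 - \frac{11393}{1968}} = 5 - \frac{1}{- \frac{160961}{1968}} = 5 - - \frac{1968}{160961} = 5 + \frac{1968}{160961} = \frac{806773}{160961}$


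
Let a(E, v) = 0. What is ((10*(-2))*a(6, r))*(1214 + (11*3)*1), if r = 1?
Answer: 0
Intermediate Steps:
((10*(-2))*a(6, r))*(1214 + (11*3)*1) = ((10*(-2))*0)*(1214 + (11*3)*1) = (-20*0)*(1214 + 33*1) = 0*(1214 + 33) = 0*1247 = 0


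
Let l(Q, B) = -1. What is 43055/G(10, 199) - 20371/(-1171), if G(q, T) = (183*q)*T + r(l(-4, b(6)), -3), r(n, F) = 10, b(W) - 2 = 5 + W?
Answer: 1493825637/85290956 ≈ 17.514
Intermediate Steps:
b(W) = 7 + W (b(W) = 2 + (5 + W) = 7 + W)
G(q, T) = 10 + 183*T*q (G(q, T) = (183*q)*T + 10 = 183*T*q + 10 = 10 + 183*T*q)
43055/G(10, 199) - 20371/(-1171) = 43055/(10 + 183*199*10) - 20371/(-1171) = 43055/(10 + 364170) - 20371*(-1/1171) = 43055/364180 + 20371/1171 = 43055*(1/364180) + 20371/1171 = 8611/72836 + 20371/1171 = 1493825637/85290956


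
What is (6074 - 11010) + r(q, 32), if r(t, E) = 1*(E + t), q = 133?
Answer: -4771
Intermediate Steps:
r(t, E) = E + t
(6074 - 11010) + r(q, 32) = (6074 - 11010) + (32 + 133) = -4936 + 165 = -4771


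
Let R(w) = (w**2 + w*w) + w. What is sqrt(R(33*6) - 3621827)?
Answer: I*sqrt(3543221) ≈ 1882.3*I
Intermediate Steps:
R(w) = w + 2*w**2 (R(w) = (w**2 + w**2) + w = 2*w**2 + w = w + 2*w**2)
sqrt(R(33*6) - 3621827) = sqrt((33*6)*(1 + 2*(33*6)) - 3621827) = sqrt(198*(1 + 2*198) - 3621827) = sqrt(198*(1 + 396) - 3621827) = sqrt(198*397 - 3621827) = sqrt(78606 - 3621827) = sqrt(-3543221) = I*sqrt(3543221)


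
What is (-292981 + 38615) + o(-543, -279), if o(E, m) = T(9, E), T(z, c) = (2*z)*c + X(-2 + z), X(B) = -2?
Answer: -264142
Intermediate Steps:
T(z, c) = -2 + 2*c*z (T(z, c) = (2*z)*c - 2 = 2*c*z - 2 = -2 + 2*c*z)
o(E, m) = -2 + 18*E (o(E, m) = -2 + 2*E*9 = -2 + 18*E)
(-292981 + 38615) + o(-543, -279) = (-292981 + 38615) + (-2 + 18*(-543)) = -254366 + (-2 - 9774) = -254366 - 9776 = -264142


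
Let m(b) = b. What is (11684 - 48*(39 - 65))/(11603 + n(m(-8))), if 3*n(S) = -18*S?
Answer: 212/191 ≈ 1.1099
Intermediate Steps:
n(S) = -6*S (n(S) = (-18*S)/3 = -6*S)
(11684 - 48*(39 - 65))/(11603 + n(m(-8))) = (11684 - 48*(39 - 65))/(11603 - 6*(-8)) = (11684 - 48*(-26))/(11603 + 48) = (11684 + 1248)/11651 = 12932*(1/11651) = 212/191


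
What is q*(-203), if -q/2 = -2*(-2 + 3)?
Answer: -812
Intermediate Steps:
q = 4 (q = -(-4)*(-2 + 3) = -(-4) = -2*(-2) = 4)
q*(-203) = 4*(-203) = -812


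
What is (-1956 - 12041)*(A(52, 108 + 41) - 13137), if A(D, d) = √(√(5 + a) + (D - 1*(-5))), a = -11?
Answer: 183878589 - 13997*√(57 + I*√6) ≈ 1.8377e+8 - 2270.1*I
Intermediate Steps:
A(D, d) = √(5 + D + I*√6) (A(D, d) = √(√(5 - 11) + (D - 1*(-5))) = √(√(-6) + (D + 5)) = √(I*√6 + (5 + D)) = √(5 + D + I*√6))
(-1956 - 12041)*(A(52, 108 + 41) - 13137) = (-1956 - 12041)*(√(5 + 52 + I*√6) - 13137) = -13997*(√(57 + I*√6) - 13137) = -13997*(-13137 + √(57 + I*√6)) = 183878589 - 13997*√(57 + I*√6)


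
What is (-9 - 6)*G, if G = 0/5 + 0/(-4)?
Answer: 0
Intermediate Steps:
G = 0 (G = 0*(⅕) + 0*(-¼) = 0 + 0 = 0)
(-9 - 6)*G = (-9 - 6)*0 = -15*0 = 0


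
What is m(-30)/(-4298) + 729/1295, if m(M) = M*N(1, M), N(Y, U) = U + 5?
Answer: 154428/397565 ≈ 0.38843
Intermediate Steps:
N(Y, U) = 5 + U
m(M) = M*(5 + M)
m(-30)/(-4298) + 729/1295 = -30*(5 - 30)/(-4298) + 729/1295 = -30*(-25)*(-1/4298) + 729*(1/1295) = 750*(-1/4298) + 729/1295 = -375/2149 + 729/1295 = 154428/397565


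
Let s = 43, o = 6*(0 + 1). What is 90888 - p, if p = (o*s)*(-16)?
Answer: 95016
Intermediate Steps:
o = 6 (o = 6*1 = 6)
p = -4128 (p = (6*43)*(-16) = 258*(-16) = -4128)
90888 - p = 90888 - 1*(-4128) = 90888 + 4128 = 95016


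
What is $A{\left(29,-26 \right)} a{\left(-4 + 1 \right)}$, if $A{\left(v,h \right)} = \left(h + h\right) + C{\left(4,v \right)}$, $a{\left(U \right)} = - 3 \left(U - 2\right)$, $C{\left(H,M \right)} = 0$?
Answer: $-780$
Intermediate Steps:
$a{\left(U \right)} = 6 - 3 U$ ($a{\left(U \right)} = - 3 \left(-2 + U\right) = 6 - 3 U$)
$A{\left(v,h \right)} = 2 h$ ($A{\left(v,h \right)} = \left(h + h\right) + 0 = 2 h + 0 = 2 h$)
$A{\left(29,-26 \right)} a{\left(-4 + 1 \right)} = 2 \left(-26\right) \left(6 - 3 \left(-4 + 1\right)\right) = - 52 \left(6 - -9\right) = - 52 \left(6 + 9\right) = \left(-52\right) 15 = -780$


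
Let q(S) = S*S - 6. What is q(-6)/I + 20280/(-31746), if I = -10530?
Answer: -91667/142857 ≈ -0.64167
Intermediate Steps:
q(S) = -6 + S² (q(S) = S² - 6 = -6 + S²)
q(-6)/I + 20280/(-31746) = (-6 + (-6)²)/(-10530) + 20280/(-31746) = (-6 + 36)*(-1/10530) + 20280*(-1/31746) = 30*(-1/10530) - 260/407 = -1/351 - 260/407 = -91667/142857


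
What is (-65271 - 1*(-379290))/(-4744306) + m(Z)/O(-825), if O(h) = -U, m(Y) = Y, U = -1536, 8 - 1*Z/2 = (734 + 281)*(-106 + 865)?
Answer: -1827572694977/1821813504 ≈ -1003.2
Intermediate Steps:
Z = -1540754 (Z = 16 - 2*(734 + 281)*(-106 + 865) = 16 - 2030*759 = 16 - 2*770385 = 16 - 1540770 = -1540754)
O(h) = 1536 (O(h) = -1*(-1536) = 1536)
(-65271 - 1*(-379290))/(-4744306) + m(Z)/O(-825) = (-65271 - 1*(-379290))/(-4744306) - 1540754/1536 = (-65271 + 379290)*(-1/4744306) - 1540754*1/1536 = 314019*(-1/4744306) - 770377/768 = -314019/4744306 - 770377/768 = -1827572694977/1821813504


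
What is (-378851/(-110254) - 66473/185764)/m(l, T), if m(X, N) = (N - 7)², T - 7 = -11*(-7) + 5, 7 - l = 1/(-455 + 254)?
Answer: 31523981511/68857875276272 ≈ 0.00045781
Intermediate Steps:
l = 1408/201 (l = 7 - 1/(-455 + 254) = 7 - 1/(-201) = 7 - 1*(-1/201) = 7 + 1/201 = 1408/201 ≈ 7.0050)
T = 89 (T = 7 + (-11*(-7) + 5) = 7 + (77 + 5) = 7 + 82 = 89)
m(X, N) = (-7 + N)²
(-378851/(-110254) - 66473/185764)/m(l, T) = (-378851/(-110254) - 66473/185764)/((-7 + 89)²) = (-378851*(-1/110254) - 66473*1/185764)/(82²) = (378851/110254 - 66473/185764)/6724 = (31523981511/10240612028)*(1/6724) = 31523981511/68857875276272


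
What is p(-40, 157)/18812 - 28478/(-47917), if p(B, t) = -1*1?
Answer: 535680219/901414604 ≈ 0.59427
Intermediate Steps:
p(B, t) = -1
p(-40, 157)/18812 - 28478/(-47917) = -1/18812 - 28478/(-47917) = -1*1/18812 - 28478*(-1/47917) = -1/18812 + 28478/47917 = 535680219/901414604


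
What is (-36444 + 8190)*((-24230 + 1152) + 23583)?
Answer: -14268270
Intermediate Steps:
(-36444 + 8190)*((-24230 + 1152) + 23583) = -28254*(-23078 + 23583) = -28254*505 = -14268270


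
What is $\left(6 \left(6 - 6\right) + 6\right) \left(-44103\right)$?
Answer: $-264618$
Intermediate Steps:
$\left(6 \left(6 - 6\right) + 6\right) \left(-44103\right) = \left(6 \cdot 0 + 6\right) \left(-44103\right) = \left(0 + 6\right) \left(-44103\right) = 6 \left(-44103\right) = -264618$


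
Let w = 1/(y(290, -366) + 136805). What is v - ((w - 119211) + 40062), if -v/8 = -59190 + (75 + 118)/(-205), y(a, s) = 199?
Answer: 15522373587551/28085820 ≈ 5.5268e+5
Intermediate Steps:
w = 1/137004 (w = 1/(199 + 136805) = 1/137004 ≈ 7.2991e-6)
v = 97073144/205 (v = -8*(-59190 + (75 + 118)/(-205)) = -8*(-59190 + 193*(-1/205)) = -8*(-59190 - 193/205) = -8*(-12134143/205) = 97073144/205 ≈ 4.7353e+5)
v - ((w - 119211) + 40062) = 97073144/205 - ((1/137004 - 119211) + 40062) = 97073144/205 - (-16332383843/137004 + 40062) = 97073144/205 - 1*(-10843729595/137004) = 97073144/205 + 10843729595/137004 = 15522373587551/28085820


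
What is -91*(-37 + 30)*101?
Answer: 64337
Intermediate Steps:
-91*(-37 + 30)*101 = -91*(-7)*101 = 637*101 = 64337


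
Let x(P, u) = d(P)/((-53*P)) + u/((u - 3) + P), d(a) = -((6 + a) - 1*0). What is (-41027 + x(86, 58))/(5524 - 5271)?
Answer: -13183436485/81298767 ≈ -162.16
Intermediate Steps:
d(a) = -6 - a (d(a) = -((6 + a) + 0) = -(6 + a) = -6 - a)
x(P, u) = u/(-3 + P + u) - (-6 - P)/(53*P) (x(P, u) = (-6 - P)/((-53*P)) + u/((u - 3) + P) = (-6 - P)*(-1/(53*P)) + u/((-3 + u) + P) = -(-6 - P)/(53*P) + u/(-3 + P + u) = u/(-3 + P + u) - (-6 - P)/(53*P))
(-41027 + x(86, 58))/(5524 - 5271) = (-41027 + (1/53)*(-18 + 86² + 3*86 + 6*58 + 54*86*58)/(86*(-3 + 86 + 58)))/(5524 - 5271) = (-41027 + (1/53)*(1/86)*(-18 + 7396 + 258 + 348 + 269352)/141)/253 = (-41027 + (1/53)*(1/86)*(1/141)*277336)*(1/253) = (-41027 + 138668/321339)*(1/253) = -13183436485/321339*1/253 = -13183436485/81298767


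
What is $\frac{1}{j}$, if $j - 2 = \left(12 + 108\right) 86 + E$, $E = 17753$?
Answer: $\frac{1}{28075} \approx 3.5619 \cdot 10^{-5}$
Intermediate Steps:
$j = 28075$ ($j = 2 + \left(\left(12 + 108\right) 86 + 17753\right) = 2 + \left(120 \cdot 86 + 17753\right) = 2 + \left(10320 + 17753\right) = 2 + 28073 = 28075$)
$\frac{1}{j} = \frac{1}{28075}$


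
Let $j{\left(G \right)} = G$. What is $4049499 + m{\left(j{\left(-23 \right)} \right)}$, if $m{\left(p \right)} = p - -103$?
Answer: $4049579$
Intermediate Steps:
$m{\left(p \right)} = 103 + p$ ($m{\left(p \right)} = p + 103 = 103 + p$)
$4049499 + m{\left(j{\left(-23 \right)} \right)} = 4049499 + \left(103 - 23\right) = 4049499 + 80 = 4049579$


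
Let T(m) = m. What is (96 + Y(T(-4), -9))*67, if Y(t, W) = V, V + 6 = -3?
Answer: 5829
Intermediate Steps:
V = -9 (V = -6 - 3 = -9)
Y(t, W) = -9
(96 + Y(T(-4), -9))*67 = (96 - 9)*67 = 87*67 = 5829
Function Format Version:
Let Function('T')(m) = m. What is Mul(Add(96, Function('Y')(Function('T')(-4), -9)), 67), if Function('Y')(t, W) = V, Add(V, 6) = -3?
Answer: 5829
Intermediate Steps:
V = -9 (V = Add(-6, -3) = -9)
Function('Y')(t, W) = -9
Mul(Add(96, Function('Y')(Function('T')(-4), -9)), 67) = Mul(Add(96, -9), 67) = Mul(87, 67) = 5829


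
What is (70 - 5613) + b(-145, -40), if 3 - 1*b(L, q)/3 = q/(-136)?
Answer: -94093/17 ≈ -5534.9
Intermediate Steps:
b(L, q) = 9 + 3*q/136 (b(L, q) = 9 - 3*q/(-136) = 9 - 3*q*(-1)/136 = 9 - (-3)*q/136 = 9 + 3*q/136)
(70 - 5613) + b(-145, -40) = (70 - 5613) + (9 + (3/136)*(-40)) = -5543 + (9 - 15/17) = -5543 + 138/17 = -94093/17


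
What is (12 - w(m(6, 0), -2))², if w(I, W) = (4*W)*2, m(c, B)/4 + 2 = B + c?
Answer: 784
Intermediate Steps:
m(c, B) = -8 + 4*B + 4*c (m(c, B) = -8 + 4*(B + c) = -8 + (4*B + 4*c) = -8 + 4*B + 4*c)
w(I, W) = 8*W
(12 - w(m(6, 0), -2))² = (12 - 8*(-2))² = (12 - 1*(-16))² = (12 + 16)² = 28² = 784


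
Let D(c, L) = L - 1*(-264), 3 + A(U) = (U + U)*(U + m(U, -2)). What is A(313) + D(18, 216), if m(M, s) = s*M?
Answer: -195461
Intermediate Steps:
m(M, s) = M*s
A(U) = -3 - 2*U² (A(U) = -3 + (U + U)*(U + U*(-2)) = -3 + (2*U)*(U - 2*U) = -3 + (2*U)*(-U) = -3 - 2*U²)
D(c, L) = 264 + L (D(c, L) = L + 264 = 264 + L)
A(313) + D(18, 216) = (-3 - 2*313²) + (264 + 216) = (-3 - 2*97969) + 480 = (-3 - 195938) + 480 = -195941 + 480 = -195461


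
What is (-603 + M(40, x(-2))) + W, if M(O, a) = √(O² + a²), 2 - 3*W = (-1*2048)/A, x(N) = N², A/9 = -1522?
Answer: -12377167/20547 + 4*√101 ≈ -562.18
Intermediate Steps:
A = -13698 (A = 9*(-1522) = -13698)
W = 12674/20547 (W = ⅔ - (-1*2048)/(3*(-13698)) = ⅔ - (-2048)*(-1)/(3*13698) = ⅔ - ⅓*1024/6849 = ⅔ - 1024/20547 = 12674/20547 ≈ 0.61683)
(-603 + M(40, x(-2))) + W = (-603 + √(40² + ((-2)²)²)) + 12674/20547 = (-603 + √(1600 + 4²)) + 12674/20547 = (-603 + √(1600 + 16)) + 12674/20547 = (-603 + √1616) + 12674/20547 = (-603 + 4*√101) + 12674/20547 = -12377167/20547 + 4*√101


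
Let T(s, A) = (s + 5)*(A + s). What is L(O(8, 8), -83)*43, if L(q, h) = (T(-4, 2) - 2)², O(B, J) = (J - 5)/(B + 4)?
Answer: 688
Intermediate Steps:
T(s, A) = (5 + s)*(A + s)
O(B, J) = (-5 + J)/(4 + B)
L(q, h) = 16 (L(q, h) = (((-4)² + 5*2 + 5*(-4) + 2*(-4)) - 2)² = ((16 + 10 - 20 - 8) - 2)² = (-2 - 2)² = (-4)² = 16)
L(O(8, 8), -83)*43 = 16*43 = 688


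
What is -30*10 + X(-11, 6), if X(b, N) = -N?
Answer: -306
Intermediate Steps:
-30*10 + X(-11, 6) = -30*10 - 1*6 = -300 - 6 = -306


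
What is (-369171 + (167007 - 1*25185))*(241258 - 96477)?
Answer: -32915815569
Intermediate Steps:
(-369171 + (167007 - 1*25185))*(241258 - 96477) = (-369171 + (167007 - 25185))*144781 = (-369171 + 141822)*144781 = -227349*144781 = -32915815569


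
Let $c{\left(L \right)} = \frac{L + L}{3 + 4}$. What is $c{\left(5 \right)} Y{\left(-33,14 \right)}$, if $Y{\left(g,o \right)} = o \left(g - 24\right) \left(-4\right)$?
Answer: $4560$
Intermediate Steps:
$c{\left(L \right)} = \frac{2 L}{7}$
$Y{\left(g,o \right)} = - 4 o \left(-24 + g\right)$ ($Y{\left(g,o \right)} = o \left(g - 24\right) \left(-4\right) = o \left(-24 + g\right) \left(-4\right) = - 4 o \left(-24 + g\right)$)
$c{\left(5 \right)} Y{\left(-33,14 \right)} = \frac{2}{7} \cdot 5 \cdot 4 \cdot 14 \left(24 - -33\right) = \frac{10 \cdot 4 \cdot 14 \left(24 + 33\right)}{7} = \frac{10 \cdot 4 \cdot 14 \cdot 57}{7} = \frac{10}{7} \cdot 3192 = 4560$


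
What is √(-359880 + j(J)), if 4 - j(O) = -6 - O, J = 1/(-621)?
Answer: I*√15420069699/207 ≈ 599.89*I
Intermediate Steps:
J = -1/621 ≈ -0.0016103
j(O) = 10 + O (j(O) = 4 - (-6 - O) = 4 + (6 + O) = 10 + O)
√(-359880 + j(J)) = √(-359880 + (10 - 1/621)) = √(-359880 + 6209/621) = √(-223479271/621) = I*√15420069699/207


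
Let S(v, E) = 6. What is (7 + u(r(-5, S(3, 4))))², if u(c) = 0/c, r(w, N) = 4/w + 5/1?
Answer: 49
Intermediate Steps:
r(w, N) = 5 + 4/w (r(w, N) = 4/w + 5*1 = 4/w + 5 = 5 + 4/w)
u(c) = 0
(7 + u(r(-5, S(3, 4))))² = (7 + 0)² = 7² = 49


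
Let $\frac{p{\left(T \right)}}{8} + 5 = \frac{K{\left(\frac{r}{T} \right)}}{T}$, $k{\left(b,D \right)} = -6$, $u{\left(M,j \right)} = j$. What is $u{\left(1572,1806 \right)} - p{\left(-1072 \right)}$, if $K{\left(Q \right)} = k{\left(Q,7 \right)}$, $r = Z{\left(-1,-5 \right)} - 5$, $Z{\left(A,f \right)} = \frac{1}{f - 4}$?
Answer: $\frac{123679}{67} \approx 1846.0$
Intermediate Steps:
$Z{\left(A,f \right)} = \frac{1}{-4 + f}$
$r = - \frac{46}{9}$ ($r = \frac{1}{-4 - 5} - 5 = \frac{1}{-9} - 5 = - \frac{1}{9} - 5 = - \frac{46}{9} \approx -5.1111$)
$K{\left(Q \right)} = -6$
$p{\left(T \right)} = -40 - \frac{48}{T}$ ($p{\left(T \right)} = -40 + 8 \left(- \frac{6}{T}\right) = -40 - \frac{48}{T}$)
$u{\left(1572,1806 \right)} - p{\left(-1072 \right)} = 1806 - \left(-40 - \frac{48}{-1072}\right) = 1806 - \left(-40 - - \frac{3}{67}\right) = 1806 - \left(-40 + \frac{3}{67}\right) = 1806 - - \frac{2677}{67} = 1806 + \frac{2677}{67} = \frac{123679}{67}$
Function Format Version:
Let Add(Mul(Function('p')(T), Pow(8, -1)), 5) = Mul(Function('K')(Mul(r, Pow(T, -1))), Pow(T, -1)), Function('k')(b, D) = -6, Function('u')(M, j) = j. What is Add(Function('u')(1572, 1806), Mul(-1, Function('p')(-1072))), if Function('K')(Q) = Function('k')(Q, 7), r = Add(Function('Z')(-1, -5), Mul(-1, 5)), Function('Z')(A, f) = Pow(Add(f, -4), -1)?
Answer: Rational(123679, 67) ≈ 1846.0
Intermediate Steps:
Function('Z')(A, f) = Pow(Add(-4, f), -1)
r = Rational(-46, 9) (r = Add(Pow(Add(-4, -5), -1), Mul(-1, 5)) = Add(Pow(-9, -1), -5) = Add(Rational(-1, 9), -5) = Rational(-46, 9) ≈ -5.1111)
Function('K')(Q) = -6
Function('p')(T) = Add(-40, Mul(-48, Pow(T, -1))) (Function('p')(T) = Add(-40, Mul(8, Mul(-6, Pow(T, -1)))) = Add(-40, Mul(-48, Pow(T, -1))))
Add(Function('u')(1572, 1806), Mul(-1, Function('p')(-1072))) = Add(1806, Mul(-1, Add(-40, Mul(-48, Pow(-1072, -1))))) = Add(1806, Mul(-1, Add(-40, Mul(-48, Rational(-1, 1072))))) = Add(1806, Mul(-1, Add(-40, Rational(3, 67)))) = Add(1806, Mul(-1, Rational(-2677, 67))) = Add(1806, Rational(2677, 67)) = Rational(123679, 67)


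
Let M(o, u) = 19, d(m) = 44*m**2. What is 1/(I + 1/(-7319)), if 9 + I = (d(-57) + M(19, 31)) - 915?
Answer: 7319/1039671268 ≈ 7.0397e-6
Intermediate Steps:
I = 142051 (I = -9 + ((44*(-57)**2 + 19) - 915) = -9 + ((44*3249 + 19) - 915) = -9 + ((142956 + 19) - 915) = -9 + (142975 - 915) = -9 + 142060 = 142051)
1/(I + 1/(-7319)) = 1/(142051 + 1/(-7319)) = 1/(142051 - 1/7319) = 1/(1039671268/7319) = 7319/1039671268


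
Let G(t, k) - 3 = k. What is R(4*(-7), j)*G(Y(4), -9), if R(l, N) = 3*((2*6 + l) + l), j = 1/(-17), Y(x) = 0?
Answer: 792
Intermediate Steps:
j = -1/17 ≈ -0.058824
G(t, k) = 3 + k
R(l, N) = 36 + 6*l (R(l, N) = 3*((12 + l) + l) = 3*(12 + 2*l) = 36 + 6*l)
R(4*(-7), j)*G(Y(4), -9) = (36 + 6*(4*(-7)))*(3 - 9) = (36 + 6*(-28))*(-6) = (36 - 168)*(-6) = -132*(-6) = 792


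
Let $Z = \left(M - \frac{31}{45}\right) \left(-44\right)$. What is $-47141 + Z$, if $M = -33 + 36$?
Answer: $- \frac{2125921}{45} \approx -47243.0$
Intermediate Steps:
$M = 3$
$Z = - \frac{4576}{45}$ ($Z = \left(3 - \frac{31}{45}\right) \left(-44\right) = \frac{104}{45} \left(-44\right) = - \frac{4576}{45} \approx -101.69$)
$-47141 + Z = -47141 - \frac{4576}{45} = - \frac{2125921}{45}$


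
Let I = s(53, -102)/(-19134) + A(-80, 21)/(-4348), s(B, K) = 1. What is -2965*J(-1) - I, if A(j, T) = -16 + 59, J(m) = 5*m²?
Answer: -616679796145/41597316 ≈ -14825.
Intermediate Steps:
A(j, T) = 43
I = -413555/41597316 (I = 1/(-19134) + 43/(-4348) = 1*(-1/19134) + 43*(-1/4348) = -1/19134 - 43/4348 = -413555/41597316 ≈ -0.0099419)
-2965*J(-1) - I = -14825*(-1)² - 1*(-413555/41597316) = -14825 + 413555/41597316 = -616679796145/41597316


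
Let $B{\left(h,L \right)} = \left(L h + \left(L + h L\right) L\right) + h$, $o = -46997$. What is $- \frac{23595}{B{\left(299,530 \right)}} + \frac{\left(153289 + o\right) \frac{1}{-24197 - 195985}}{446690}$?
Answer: $- \frac{194134620009554}{691985913001356585} \approx -0.00028055$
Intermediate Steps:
$B{\left(h,L \right)} = h + L h + L \left(L + L h\right)$ ($B{\left(h,L \right)} = \left(L h + \left(L + L h\right) L\right) + h = \left(L h + L \left(L + L h\right)\right) + h = h + L h + L \left(L + L h\right)$)
$- \frac{23595}{B{\left(299,530 \right)}} + \frac{\left(153289 + o\right) \frac{1}{-24197 - 195985}}{446690} = - \frac{23595}{299 + 530^{2} + 530 \cdot 299 + 299 \cdot 530^{2}} + \frac{\left(153289 - 46997\right) \frac{1}{-24197 - 195985}}{446690} = - \frac{23595}{299 + 280900 + 158470 + 299 \cdot 280900} + \frac{106292}{-220182} \cdot \frac{1}{446690} = - \frac{23595}{299 + 280900 + 158470 + 83989100} + 106292 \left(- \frac{1}{220182}\right) \frac{1}{446690} = - \frac{23595}{84428769} - \frac{26573}{24588274395} = \left(-23595\right) \frac{1}{84428769} - \frac{26573}{24588274395} = - \frac{7865}{28142923} - \frac{26573}{24588274395} = - \frac{194134620009554}{691985913001356585}$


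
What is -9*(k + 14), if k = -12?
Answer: -18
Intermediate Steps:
-9*(k + 14) = -9*(-12 + 14) = -9*2 = -18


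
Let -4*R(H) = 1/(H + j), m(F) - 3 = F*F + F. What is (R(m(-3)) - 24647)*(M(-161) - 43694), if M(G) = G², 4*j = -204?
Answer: 10513224605/24 ≈ 4.3805e+8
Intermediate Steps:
j = -51 (j = (¼)*(-204) = -51)
m(F) = 3 + F + F² (m(F) = 3 + (F*F + F) = 3 + (F² + F) = 3 + (F + F²) = 3 + F + F²)
R(H) = -1/(4*(-51 + H)) (R(H) = -1/(4*(H - 51)) = -1/(4*(-51 + H)))
(R(m(-3)) - 24647)*(M(-161) - 43694) = (-1/(-204 + 4*(3 - 3 + (-3)²)) - 24647)*((-161)² - 43694) = (-1/(-204 + 4*(3 - 3 + 9)) - 24647)*(25921 - 43694) = (-1/(-204 + 4*9) - 24647)*(-17773) = (-1/(-204 + 36) - 24647)*(-17773) = (-1/(-168) - 24647)*(-17773) = (-1*(-1/168) - 24647)*(-17773) = (1/168 - 24647)*(-17773) = -4140695/168*(-17773) = 10513224605/24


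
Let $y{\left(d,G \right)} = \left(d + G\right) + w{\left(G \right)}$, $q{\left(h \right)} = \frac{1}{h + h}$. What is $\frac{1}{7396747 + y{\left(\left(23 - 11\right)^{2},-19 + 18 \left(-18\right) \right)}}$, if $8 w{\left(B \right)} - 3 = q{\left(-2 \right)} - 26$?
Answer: $\frac{32}{236689443} \approx 1.352 \cdot 10^{-7}$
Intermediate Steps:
$q{\left(h \right)} = \frac{1}{2 h}$
$w{\left(B \right)} = - \frac{93}{32}$ ($w{\left(B \right)} = \frac{3}{8} + \frac{\frac{1}{2 \left(-2\right)} - 26}{8} = \frac{3}{8} + \frac{\frac{1}{2} \left(- \frac{1}{2}\right) - 26}{8} = \frac{3}{8} + \frac{- \frac{1}{4} - 26}{8} = \frac{3}{8} + \frac{1}{8} \left(- \frac{105}{4}\right) = \frac{3}{8} - \frac{105}{32} = - \frac{93}{32}$)
$y{\left(d,G \right)} = - \frac{93}{32} + G + d$ ($y{\left(d,G \right)} = \left(d + G\right) - \frac{93}{32} = \left(G + d\right) - \frac{93}{32} = - \frac{93}{32} + G + d$)
$\frac{1}{7396747 + y{\left(\left(23 - 11\right)^{2},-19 + 18 \left(-18\right) \right)}} = \frac{1}{7396747 + \left(- \frac{93}{32} + \left(-19 + 18 \left(-18\right)\right) + \left(23 - 11\right)^{2}\right)} = \frac{1}{7396747 - \left(\frac{11069}{32} - 144\right)} = \frac{1}{7396747 - \frac{6461}{32}} = \frac{1}{\frac{236689443}{32}} = \frac{32}{236689443}$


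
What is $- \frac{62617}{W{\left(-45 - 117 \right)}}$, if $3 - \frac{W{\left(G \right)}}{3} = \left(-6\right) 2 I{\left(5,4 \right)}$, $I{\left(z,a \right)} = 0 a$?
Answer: $- \frac{62617}{9} \approx -6957.4$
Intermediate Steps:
$I{\left(z,a \right)} = 0$
$W{\left(G \right)} = 9$ ($W{\left(G \right)} = 9 - 3 \left(-6\right) 2 \cdot 0 = 9 - 3 \left(\left(-12\right) 0\right) = 9 - 0 = 9 + 0 = 9$)
$- \frac{62617}{W{\left(-45 - 117 \right)}} = - \frac{62617}{9}$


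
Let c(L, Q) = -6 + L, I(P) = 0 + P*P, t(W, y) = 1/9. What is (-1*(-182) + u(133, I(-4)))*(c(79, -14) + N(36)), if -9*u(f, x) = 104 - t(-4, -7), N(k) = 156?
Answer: 3161803/81 ≈ 39035.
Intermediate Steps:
t(W, y) = ⅑
I(P) = P² (I(P) = 0 + P² = P²)
u(f, x) = -935/81 (u(f, x) = -(104 - 1*⅑)/9 = -(104 - ⅑)/9 = -⅑*935/9 = -935/81)
(-1*(-182) + u(133, I(-4)))*(c(79, -14) + N(36)) = (-1*(-182) - 935/81)*((-6 + 79) + 156) = (182 - 935/81)*(73 + 156) = (13807/81)*229 = 3161803/81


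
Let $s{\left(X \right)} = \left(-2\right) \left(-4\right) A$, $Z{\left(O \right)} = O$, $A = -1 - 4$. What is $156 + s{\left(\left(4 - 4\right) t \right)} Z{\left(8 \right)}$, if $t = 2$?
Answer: $-164$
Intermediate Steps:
$A = -5$ ($A = -1 - 4 = -5$)
$s{\left(X \right)} = -40$ ($s{\left(X \right)} = \left(-2\right) \left(-4\right) \left(-5\right) = 8 \left(-5\right) = -40$)
$156 + s{\left(\left(4 - 4\right) t \right)} Z{\left(8 \right)} = 156 - 320 = -164$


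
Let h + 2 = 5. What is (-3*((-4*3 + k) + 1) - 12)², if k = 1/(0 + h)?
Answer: 400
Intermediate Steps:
h = 3 (h = -2 + 5 = 3)
k = ⅓ (k = 1/(0 + 3) = 1/3 = ⅓ ≈ 0.33333)
(-3*((-4*3 + k) + 1) - 12)² = (-3*((-4*3 + ⅓) + 1) - 12)² = (-3*((-12 + ⅓) + 1) - 12)² = (-3*(-35/3 + 1) - 12)² = (-3*(-32/3) - 12)² = (32 - 12)² = 20² = 400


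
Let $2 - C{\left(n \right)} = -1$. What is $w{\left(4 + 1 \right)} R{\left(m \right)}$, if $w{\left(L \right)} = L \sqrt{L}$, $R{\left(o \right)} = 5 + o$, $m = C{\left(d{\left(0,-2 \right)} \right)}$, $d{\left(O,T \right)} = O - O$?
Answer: $40 \sqrt{5} \approx 89.443$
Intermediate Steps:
$d{\left(O,T \right)} = 0$
$C{\left(n \right)} = 3$ ($C{\left(n \right)} = 2 - -1 = 2 + 1 = 3$)
$m = 3$
$w{\left(L \right)} = L^{\frac{3}{2}}$
$w{\left(4 + 1 \right)} R{\left(m \right)} = \left(4 + 1\right)^{\frac{3}{2}} \left(5 + 3\right) = 5^{\frac{3}{2}} \cdot 8 = 5 \sqrt{5} \cdot 8 = 40 \sqrt{5}$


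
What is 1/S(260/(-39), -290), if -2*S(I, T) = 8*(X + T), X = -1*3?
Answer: 1/1172 ≈ 0.00085324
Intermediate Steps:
X = -3
S(I, T) = 12 - 4*T (S(I, T) = -4*(-3 + T) = -(-24 + 8*T)/2 = 12 - 4*T)
1/S(260/(-39), -290) = 1/(12 - 4*(-290)) = 1/(12 + 1160) = 1/1172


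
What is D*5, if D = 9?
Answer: 45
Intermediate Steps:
D*5 = 9*5 = 45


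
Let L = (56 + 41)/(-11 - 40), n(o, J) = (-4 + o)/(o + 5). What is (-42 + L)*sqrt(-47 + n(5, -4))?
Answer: -2239*I*sqrt(4690)/510 ≈ -300.66*I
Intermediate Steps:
n(o, J) = (-4 + o)/(5 + o)
L = -97/51 (L = 97/(-51) = 97*(-1/51) = -97/51 ≈ -1.9020)
(-42 + L)*sqrt(-47 + n(5, -4)) = (-42 - 97/51)*sqrt(-47 + (-4 + 5)/(5 + 5)) = -2239*sqrt(-47 + 1/10)/51 = -2239*I*sqrt(4690)/510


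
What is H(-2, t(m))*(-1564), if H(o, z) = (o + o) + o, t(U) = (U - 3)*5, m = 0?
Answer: 9384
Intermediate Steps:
t(U) = -15 + 5*U (t(U) = (-3 + U)*5 = -15 + 5*U)
H(o, z) = 3*o (H(o, z) = 2*o + o = 3*o)
H(-2, t(m))*(-1564) = (3*(-2))*(-1564) = -6*(-1564) = 9384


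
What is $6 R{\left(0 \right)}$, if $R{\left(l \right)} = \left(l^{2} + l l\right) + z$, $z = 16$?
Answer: $96$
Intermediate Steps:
$R{\left(l \right)} = 16 + 2 l^{2}$ ($R{\left(l \right)} = \left(l^{2} + l l\right) + 16 = \left(l^{2} + l^{2}\right) + 16 = 2 l^{2} + 16 = 16 + 2 l^{2}$)
$6 R{\left(0 \right)} = 6 \left(16 + 2 \cdot 0^{2}\right) = 6 \left(16 + 2 \cdot 0\right) = 6 \left(16 + 0\right) = 6 \cdot 16 = 96$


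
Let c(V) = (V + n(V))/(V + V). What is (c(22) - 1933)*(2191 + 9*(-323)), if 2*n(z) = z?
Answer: 1383491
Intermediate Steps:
n(z) = z/2
c(V) = ¾ (c(V) = (V + V/2)/(V + V) = (3*V/2)/((2*V)) = (3*V/2)*(1/(2*V)) = ¾)
(c(22) - 1933)*(2191 + 9*(-323)) = (¾ - 1933)*(2191 + 9*(-323)) = -7729*(2191 - 2907)/4 = -7729/4*(-716) = 1383491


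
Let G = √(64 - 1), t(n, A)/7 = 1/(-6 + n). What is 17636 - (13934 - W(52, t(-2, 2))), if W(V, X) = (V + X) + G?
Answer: 30025/8 + 3*√7 ≈ 3761.1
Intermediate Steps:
t(n, A) = 7/(-6 + n)
G = 3*√7 (G = √63 = 3*√7 ≈ 7.9373)
W(V, X) = V + X + 3*√7 (W(V, X) = (V + X) + 3*√7 = V + X + 3*√7)
17636 - (13934 - W(52, t(-2, 2))) = 17636 - (13934 - (52 + 7/(-6 - 2) + 3*√7)) = 17636 - (13934 - (52 + 7/(-8) + 3*√7)) = 17636 - (13934 - (52 + 7*(-⅛) + 3*√7)) = 17636 - (13934 - (52 - 7/8 + 3*√7)) = 17636 - (13934 - (409/8 + 3*√7)) = 17636 - (13934 + (-409/8 - 3*√7)) = 17636 - (111063/8 - 3*√7) = 17636 + (-111063/8 + 3*√7) = 30025/8 + 3*√7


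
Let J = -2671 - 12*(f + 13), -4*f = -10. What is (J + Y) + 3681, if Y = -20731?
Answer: -19907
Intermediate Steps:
f = 5/2 (f = -1/4*(-10) = 5/2 ≈ 2.5000)
J = -2857 (J = -2671 - 12*(5/2 + 13) = -2671 - 12*31/2 = -2671 - 1*186 = -2671 - 186 = -2857)
(J + Y) + 3681 = (-2857 - 20731) + 3681 = -23588 + 3681 = -19907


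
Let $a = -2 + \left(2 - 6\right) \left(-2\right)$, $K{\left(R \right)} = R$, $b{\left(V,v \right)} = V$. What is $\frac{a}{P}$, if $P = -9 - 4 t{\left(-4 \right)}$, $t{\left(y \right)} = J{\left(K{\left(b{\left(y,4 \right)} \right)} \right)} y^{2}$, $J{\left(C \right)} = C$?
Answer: $\frac{6}{247} \approx 0.024291$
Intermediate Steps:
$a = 6$ ($a = -2 - -8 = -2 + 8 = 6$)
$t{\left(y \right)} = y^{3}$ ($t{\left(y \right)} = y y^{2} = y^{3}$)
$P = 247$ ($P = -9 - 4 \left(-4\right)^{3} = -9 - -256 = -9 + 256 = 247$)
$\frac{a}{P} = \frac{6}{247}$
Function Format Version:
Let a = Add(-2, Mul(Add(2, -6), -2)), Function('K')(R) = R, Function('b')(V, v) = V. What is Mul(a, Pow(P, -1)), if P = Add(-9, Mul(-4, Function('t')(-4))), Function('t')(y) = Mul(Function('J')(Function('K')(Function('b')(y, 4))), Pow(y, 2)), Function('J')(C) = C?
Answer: Rational(6, 247) ≈ 0.024291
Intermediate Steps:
a = 6 (a = Add(-2, Mul(-4, -2)) = Add(-2, 8) = 6)
Function('t')(y) = Pow(y, 3) (Function('t')(y) = Mul(y, Pow(y, 2)) = Pow(y, 3))
P = 247 (P = Add(-9, Mul(-4, Pow(-4, 3))) = Add(-9, Mul(-4, -64)) = Add(-9, 256) = 247)
Mul(a, Pow(P, -1)) = Mul(6, Pow(247, -1)) = Mul(6, Rational(1, 247)) = Rational(6, 247)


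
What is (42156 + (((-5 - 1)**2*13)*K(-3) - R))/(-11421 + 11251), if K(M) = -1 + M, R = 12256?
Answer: -14014/85 ≈ -164.87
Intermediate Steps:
(42156 + (((-5 - 1)**2*13)*K(-3) - R))/(-11421 + 11251) = (42156 + (((-5 - 1)**2*13)*(-1 - 3) - 1*12256))/(-11421 + 11251) = (42156 + (((-6)**2*13)*(-4) - 12256))/(-170) = (42156 + ((36*13)*(-4) - 12256))*(-1/170) = (42156 + (468*(-4) - 12256))*(-1/170) = (42156 + (-1872 - 12256))*(-1/170) = (42156 - 14128)*(-1/170) = 28028*(-1/170) = -14014/85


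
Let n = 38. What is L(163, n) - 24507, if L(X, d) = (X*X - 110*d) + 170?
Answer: -1948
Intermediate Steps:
L(X, d) = 170 + X² - 110*d (L(X, d) = (X² - 110*d) + 170 = 170 + X² - 110*d)
L(163, n) - 24507 = (170 + 163² - 110*38) - 24507 = (170 + 26569 - 4180) - 24507 = 22559 - 24507 = -1948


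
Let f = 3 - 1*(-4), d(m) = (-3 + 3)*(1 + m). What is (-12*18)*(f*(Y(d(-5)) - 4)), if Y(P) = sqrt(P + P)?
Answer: 6048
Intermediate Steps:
d(m) = 0 (d(m) = 0*(1 + m) = 0)
Y(P) = sqrt(2)*sqrt(P) (Y(P) = sqrt(2*P) = sqrt(2)*sqrt(P))
f = 7 (f = 3 + 4 = 7)
(-12*18)*(f*(Y(d(-5)) - 4)) = (-12*18)*(7*(sqrt(2)*sqrt(0) - 4)) = -1512*(sqrt(2)*0 - 4) = -1512*(0 - 4) = -1512*(-4) = -216*(-28) = 6048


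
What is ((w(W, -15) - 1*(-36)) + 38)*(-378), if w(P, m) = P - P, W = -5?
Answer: -27972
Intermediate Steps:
w(P, m) = 0
((w(W, -15) - 1*(-36)) + 38)*(-378) = ((0 - 1*(-36)) + 38)*(-378) = ((0 + 36) + 38)*(-378) = (36 + 38)*(-378) = 74*(-378) = -27972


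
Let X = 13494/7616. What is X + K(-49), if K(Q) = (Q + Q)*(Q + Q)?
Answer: 36578779/3808 ≈ 9605.8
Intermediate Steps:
K(Q) = 4*Q² (K(Q) = (2*Q)*(2*Q) = 4*Q²)
X = 6747/3808 (X = 13494*(1/7616) = 6747/3808 ≈ 1.7718)
X + K(-49) = 6747/3808 + 4*(-49)² = 6747/3808 + 4*2401 = 6747/3808 + 9604 = 36578779/3808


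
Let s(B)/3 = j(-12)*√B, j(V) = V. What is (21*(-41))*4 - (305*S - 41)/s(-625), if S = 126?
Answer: -3444 - 38389*I/900 ≈ -3444.0 - 42.654*I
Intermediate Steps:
s(B) = -36*√B (s(B) = 3*(-12*√B) = -36*√B)
(21*(-41))*4 - (305*S - 41)/s(-625) = (21*(-41))*4 - (305*126 - 41)/((-900*I)) = -861*4 - (38430 - 41)/((-900*I)) = -3444 - 38389/((-900*I)) = -3444 - 38389*I/900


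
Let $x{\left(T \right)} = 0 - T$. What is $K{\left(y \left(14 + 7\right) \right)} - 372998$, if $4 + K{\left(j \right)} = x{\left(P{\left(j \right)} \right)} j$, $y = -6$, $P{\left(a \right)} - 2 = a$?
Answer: $-388626$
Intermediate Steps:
$P{\left(a \right)} = 2 + a$
$x{\left(T \right)} = - T$
$K{\left(j \right)} = -4 + j \left(-2 - j\right)$ ($K{\left(j \right)} = -4 + - (2 + j) j = -4 + \left(-2 - j\right) j = -4 + j \left(-2 - j\right)$)
$K{\left(y \left(14 + 7\right) \right)} - 372998 = \left(-4 - - 6 \left(14 + 7\right) \left(2 - 6 \left(14 + 7\right)\right)\right) - 372998 = \left(-4 - \left(-6\right) 21 \left(2 - 126\right)\right) - 372998 = \left(-4 - - 126 \left(2 - 126\right)\right) - 372998 = \left(-4 - \left(-126\right) \left(-124\right)\right) - 372998 = \left(-4 - 15624\right) - 372998 = -15628 - 372998 = -388626$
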